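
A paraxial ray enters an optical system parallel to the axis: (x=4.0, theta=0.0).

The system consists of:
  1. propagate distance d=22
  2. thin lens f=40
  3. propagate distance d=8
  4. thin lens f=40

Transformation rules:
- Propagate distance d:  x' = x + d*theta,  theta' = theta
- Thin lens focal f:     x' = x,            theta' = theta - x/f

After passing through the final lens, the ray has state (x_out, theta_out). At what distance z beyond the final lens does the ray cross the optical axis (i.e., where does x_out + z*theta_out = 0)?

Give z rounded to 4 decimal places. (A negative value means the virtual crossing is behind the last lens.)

Answer: 17.7778

Derivation:
Initial: x=4.0000 theta=0.0000
After 1 (propagate distance d=22): x=4.0000 theta=0.0000
After 2 (thin lens f=40): x=4.0000 theta=-0.1000
After 3 (propagate distance d=8): x=3.2000 theta=-0.1000
After 4 (thin lens f=40): x=3.2000 theta=-0.1800
z_focus = -x_out/theta_out = -(3.2000)/(-0.1800) = 160/9 ≈ 17.7778
Rounded to 4 decimal places: z = 17.7778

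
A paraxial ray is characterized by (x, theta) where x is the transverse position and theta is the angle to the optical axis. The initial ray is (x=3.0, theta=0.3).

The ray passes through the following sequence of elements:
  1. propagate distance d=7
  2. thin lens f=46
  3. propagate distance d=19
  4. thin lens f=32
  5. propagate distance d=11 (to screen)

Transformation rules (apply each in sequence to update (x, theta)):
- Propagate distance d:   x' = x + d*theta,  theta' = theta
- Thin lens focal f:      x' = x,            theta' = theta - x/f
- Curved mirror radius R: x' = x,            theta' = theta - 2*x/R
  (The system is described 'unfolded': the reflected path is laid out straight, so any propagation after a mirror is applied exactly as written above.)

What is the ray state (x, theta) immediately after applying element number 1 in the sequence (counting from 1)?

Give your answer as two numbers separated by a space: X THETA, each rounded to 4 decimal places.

Answer: 5.1000 0.3000

Derivation:
Initial: x=3.0000 theta=0.3000
After 1 (propagate distance d=7): x=5.1000 theta=0.3000
Rounded to 4 decimal places: x = 5.1000, theta = 0.3000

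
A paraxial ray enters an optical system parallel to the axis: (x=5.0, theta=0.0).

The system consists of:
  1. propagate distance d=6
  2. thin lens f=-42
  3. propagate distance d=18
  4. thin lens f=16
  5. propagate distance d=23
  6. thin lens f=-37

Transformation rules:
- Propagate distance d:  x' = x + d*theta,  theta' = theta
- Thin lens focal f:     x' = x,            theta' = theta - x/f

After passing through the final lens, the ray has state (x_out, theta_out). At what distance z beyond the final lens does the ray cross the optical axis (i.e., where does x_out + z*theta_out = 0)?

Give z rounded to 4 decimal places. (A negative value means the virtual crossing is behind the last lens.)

Initial: x=5.0000 theta=0.0000
After 1 (propagate distance d=6): x=5.0000 theta=0.0000
After 2 (thin lens f=-42): x=5.0000 theta=5/42 (≈0.1190)
After 3 (propagate distance d=18): x=50/7 (≈7.1429) theta=5/42 (≈0.1190)
After 4 (thin lens f=16): x=50/7 (≈7.1429) theta=-55/168 (≈-0.3274)
After 5 (propagate distance d=23): x=-65/168 (≈-0.3869) theta=-55/168 (≈-0.3274)
After 6 (thin lens f=-37): x=-65/168 (≈-0.3869) theta=-25/74 (≈-0.3378)
z_focus = -x_out/theta_out = -(-65/168)/(-25/74) = -481/420 ≈ -1.1452
Rounded to 4 decimal places: z = -1.1452

Answer: -1.1452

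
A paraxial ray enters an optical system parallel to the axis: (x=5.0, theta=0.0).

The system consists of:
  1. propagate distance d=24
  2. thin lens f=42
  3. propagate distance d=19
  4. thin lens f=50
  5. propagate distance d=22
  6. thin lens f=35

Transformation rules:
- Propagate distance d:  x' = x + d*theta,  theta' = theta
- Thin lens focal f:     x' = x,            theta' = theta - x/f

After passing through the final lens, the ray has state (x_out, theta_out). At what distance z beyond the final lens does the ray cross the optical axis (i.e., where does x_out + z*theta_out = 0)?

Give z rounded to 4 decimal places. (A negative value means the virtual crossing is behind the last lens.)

Initial: x=5.0000 theta=0.0000
After 1 (propagate distance d=24): x=5.0000 theta=0.0000
After 2 (thin lens f=42): x=5.0000 theta=-5/42 (≈-0.1190)
After 3 (propagate distance d=19): x=115/42 (≈2.7381) theta=-5/42 (≈-0.1190)
After 4 (thin lens f=50): x=115/42 (≈2.7381) theta=-73/420 (≈-0.1738)
After 5 (propagate distance d=22): x=-38/35 (≈-1.0857) theta=-73/420 (≈-0.1738)
After 6 (thin lens f=35): x=-38/35 (≈-1.0857) theta=-2099/14700 (≈-0.1428)
z_focus = -x_out/theta_out = -(-38/35)/(-2099/14700) = -15960/2099 ≈ -7.6036
Rounded to 4 decimal places: z = -7.6036

Answer: -7.6036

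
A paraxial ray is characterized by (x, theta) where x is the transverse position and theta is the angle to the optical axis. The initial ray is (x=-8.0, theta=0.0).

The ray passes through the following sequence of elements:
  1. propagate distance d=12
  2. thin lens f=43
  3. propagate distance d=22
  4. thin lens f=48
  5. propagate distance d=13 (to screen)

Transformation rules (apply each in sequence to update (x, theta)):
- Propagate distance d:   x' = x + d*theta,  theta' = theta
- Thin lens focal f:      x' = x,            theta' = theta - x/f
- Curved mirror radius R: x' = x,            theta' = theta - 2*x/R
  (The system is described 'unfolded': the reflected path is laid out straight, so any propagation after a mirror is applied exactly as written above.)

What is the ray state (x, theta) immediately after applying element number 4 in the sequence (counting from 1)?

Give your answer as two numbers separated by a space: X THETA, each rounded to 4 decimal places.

Initial: x=-8.0000 theta=0.0000
After 1 (propagate distance d=12): x=-8.0000 theta=0.0000
After 2 (thin lens f=43): x=-8.0000 theta=8/43 (≈0.1860)
After 3 (propagate distance d=22): x=-168/43 (≈-3.9070) theta=8/43 (≈0.1860)
After 4 (thin lens f=48): x=-168/43 (≈-3.9070) theta=23/86 (≈0.2674)
Rounded to 4 decimal places: x = -3.9070, theta = 0.2674

Answer: -3.9070 0.2674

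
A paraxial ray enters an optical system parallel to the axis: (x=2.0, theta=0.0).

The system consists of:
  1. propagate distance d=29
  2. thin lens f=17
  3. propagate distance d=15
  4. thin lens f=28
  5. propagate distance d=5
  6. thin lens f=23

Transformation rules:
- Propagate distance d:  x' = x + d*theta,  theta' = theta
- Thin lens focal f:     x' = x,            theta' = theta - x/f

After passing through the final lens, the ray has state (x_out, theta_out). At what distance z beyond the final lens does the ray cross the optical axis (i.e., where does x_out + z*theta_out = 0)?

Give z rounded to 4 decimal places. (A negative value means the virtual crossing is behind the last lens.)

Initial: x=2.0000 theta=0.0000
After 1 (propagate distance d=29): x=2.0000 theta=0.0000
After 2 (thin lens f=17): x=2.0000 theta=-2/17 (≈-0.1176)
After 3 (propagate distance d=15): x=4/17 (≈0.2353) theta=-2/17 (≈-0.1176)
After 4 (thin lens f=28): x=4/17 (≈0.2353) theta=-15/119 (≈-0.1261)
After 5 (propagate distance d=5): x=-47/119 (≈-0.3950) theta=-15/119 (≈-0.1261)
After 6 (thin lens f=23): x=-47/119 (≈-0.3950) theta=-298/2737 (≈-0.1089)
z_focus = -x_out/theta_out = -(-47/119)/(-298/2737) = -1081/298 ≈ -3.6275
Rounded to 4 decimal places: z = -3.6275

Answer: -3.6275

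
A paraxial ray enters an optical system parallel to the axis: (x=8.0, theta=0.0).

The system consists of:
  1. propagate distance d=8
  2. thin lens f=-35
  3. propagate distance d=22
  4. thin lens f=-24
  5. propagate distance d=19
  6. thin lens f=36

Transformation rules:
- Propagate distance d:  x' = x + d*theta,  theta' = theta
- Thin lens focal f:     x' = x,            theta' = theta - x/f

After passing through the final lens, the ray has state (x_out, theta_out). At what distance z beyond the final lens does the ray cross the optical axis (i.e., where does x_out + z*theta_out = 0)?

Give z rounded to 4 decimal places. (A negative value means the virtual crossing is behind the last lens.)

Initial: x=8.0000 theta=0.0000
After 1 (propagate distance d=8): x=8.0000 theta=0.0000
After 2 (thin lens f=-35): x=8.0000 theta=8/35 (≈0.2286)
After 3 (propagate distance d=22): x=456/35 (≈13.0286) theta=8/35 (≈0.2286)
After 4 (thin lens f=-24): x=456/35 (≈13.0286) theta=27/35 (≈0.7714)
After 5 (propagate distance d=19): x=969/35 (≈27.6857) theta=27/35 (≈0.7714)
After 6 (thin lens f=36): x=969/35 (≈27.6857) theta=1/420 (≈0.0024)
z_focus = -x_out/theta_out = -(969/35)/(1/420) = -11628.0000
Rounded to 4 decimal places: z = -11628.0000

Answer: -11628.0000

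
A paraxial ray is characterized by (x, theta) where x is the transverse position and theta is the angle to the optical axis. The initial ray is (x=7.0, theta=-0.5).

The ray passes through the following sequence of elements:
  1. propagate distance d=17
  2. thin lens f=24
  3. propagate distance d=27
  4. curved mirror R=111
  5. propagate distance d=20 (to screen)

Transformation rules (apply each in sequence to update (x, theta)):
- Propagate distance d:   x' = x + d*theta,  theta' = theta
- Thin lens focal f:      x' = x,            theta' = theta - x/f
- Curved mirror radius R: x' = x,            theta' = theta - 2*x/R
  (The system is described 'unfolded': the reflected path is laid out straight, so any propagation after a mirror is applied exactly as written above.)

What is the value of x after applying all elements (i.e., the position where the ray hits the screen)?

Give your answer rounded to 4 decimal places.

Initial: x=7.0000 theta=-0.5000
After 1 (propagate distance d=17): x=-1.5000 theta=-0.5000
After 2 (thin lens f=24): x=-1.5000 theta=-0.4375
After 3 (propagate distance d=27): x=-13.3125 theta=-0.4375
After 4 (curved mirror R=111): x=-13.3125 theta=-117/592 (≈-0.1976)
After 5 (propagate distance d=20 (to screen)): x=-10221/592 (≈-17.2652) theta=-117/592 (≈-0.1976)
Rounded to 4 decimal places: x = -17.2652

Answer: -17.2652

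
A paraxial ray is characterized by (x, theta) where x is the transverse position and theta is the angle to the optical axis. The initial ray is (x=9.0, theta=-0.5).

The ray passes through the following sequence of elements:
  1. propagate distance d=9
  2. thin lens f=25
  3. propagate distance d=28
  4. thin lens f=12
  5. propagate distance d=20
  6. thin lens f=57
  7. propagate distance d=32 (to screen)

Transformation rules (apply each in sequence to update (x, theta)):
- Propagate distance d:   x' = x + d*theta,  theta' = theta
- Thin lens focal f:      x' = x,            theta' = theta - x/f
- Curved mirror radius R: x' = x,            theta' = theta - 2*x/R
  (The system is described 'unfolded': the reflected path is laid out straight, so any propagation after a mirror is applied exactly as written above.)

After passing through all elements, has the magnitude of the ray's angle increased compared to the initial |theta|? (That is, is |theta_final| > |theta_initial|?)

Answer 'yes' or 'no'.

Initial: x=9.0000 theta=-0.5000
After 1 (propagate distance d=9): x=4.5000 theta=-0.5000
After 2 (thin lens f=25): x=4.5000 theta=-0.6800
After 3 (propagate distance d=28): x=-14.5400 theta=-0.6800
After 4 (thin lens f=12): x=-14.5400 theta=319/600 (≈0.5317)
After 5 (propagate distance d=20): x=-293/75 (≈-3.9067) theta=319/600 (≈0.5317)
After 6 (thin lens f=57): x=-293/75 (≈-3.9067) theta=20527/34200 (≈0.6002)
After 7 (propagate distance d=32 (to screen)): x=65407/4275 (≈15.2999) theta=20527/34200 (≈0.6002)
|theta_initial|=0.5000 |theta_final|=20527/34200 (≈0.6002) -> increased

Answer: yes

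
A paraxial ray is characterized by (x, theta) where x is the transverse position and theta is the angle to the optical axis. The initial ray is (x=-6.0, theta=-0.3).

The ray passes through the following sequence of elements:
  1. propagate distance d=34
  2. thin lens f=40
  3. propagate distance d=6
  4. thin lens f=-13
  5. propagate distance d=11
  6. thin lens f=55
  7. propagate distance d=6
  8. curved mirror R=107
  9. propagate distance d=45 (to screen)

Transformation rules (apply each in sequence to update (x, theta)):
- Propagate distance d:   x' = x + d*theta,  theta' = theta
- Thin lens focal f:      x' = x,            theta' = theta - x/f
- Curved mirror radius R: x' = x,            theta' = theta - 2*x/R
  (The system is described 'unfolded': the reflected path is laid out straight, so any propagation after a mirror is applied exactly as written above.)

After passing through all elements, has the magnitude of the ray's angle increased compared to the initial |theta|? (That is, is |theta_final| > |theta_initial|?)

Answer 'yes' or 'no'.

Answer: no

Derivation:
Initial: x=-6.0000 theta=-0.3000
After 1 (propagate distance d=34): x=-16.2000 theta=-0.3000
After 2 (thin lens f=40): x=-16.2000 theta=0.1050
After 3 (propagate distance d=6): x=-15.5700 theta=0.1050
After 4 (thin lens f=-13): x=-15.5700 theta=-2841/2600 (≈-1.0927)
After 5 (propagate distance d=11): x=-71733/2600 (≈-27.5896) theta=-2841/2600 (≈-1.0927)
After 6 (thin lens f=55): x=-71733/2600 (≈-27.5896) theta=-42261/71500 (≈-0.5911)
After 7 (propagate distance d=6): x=-4452447/143000 (≈-31.1360) theta=-42261/71500 (≈-0.5911)
After 8 (curved mirror R=107): x=-4452447/143000 (≈-31.1360) theta=-3474/382525 (≈-0.0091)
After 9 (propagate distance d=45 (to screen)): x=-43878639/1391000 (≈-31.5447) theta=-3474/382525 (≈-0.0091)
|theta_initial|=0.3000 |theta_final|=3474/382525 (≈0.0091) -> not increased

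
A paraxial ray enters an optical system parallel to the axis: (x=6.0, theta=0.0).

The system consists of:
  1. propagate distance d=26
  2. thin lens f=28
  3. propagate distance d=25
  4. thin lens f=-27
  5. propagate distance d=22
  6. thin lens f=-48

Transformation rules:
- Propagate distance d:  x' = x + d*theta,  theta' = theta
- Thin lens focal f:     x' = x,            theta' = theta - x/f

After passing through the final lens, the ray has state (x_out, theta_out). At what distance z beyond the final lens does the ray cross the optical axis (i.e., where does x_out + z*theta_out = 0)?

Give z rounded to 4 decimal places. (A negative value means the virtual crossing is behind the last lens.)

Initial: x=6.0000 theta=0.0000
After 1 (propagate distance d=26): x=6.0000 theta=0.0000
After 2 (thin lens f=28): x=6.0000 theta=-3/14 (≈-0.2143)
After 3 (propagate distance d=25): x=9/14 (≈0.6429) theta=-3/14 (≈-0.2143)
After 4 (thin lens f=-27): x=9/14 (≈0.6429) theta=-4/21 (≈-0.1905)
After 5 (propagate distance d=22): x=-149/42 (≈-3.5476) theta=-4/21 (≈-0.1905)
After 6 (thin lens f=-48): x=-149/42 (≈-3.5476) theta=-533/2016 (≈-0.2644)
z_focus = -x_out/theta_out = -(-149/42)/(-533/2016) = -7152/533 ≈ -13.4184
Rounded to 4 decimal places: z = -13.4184

Answer: -13.4184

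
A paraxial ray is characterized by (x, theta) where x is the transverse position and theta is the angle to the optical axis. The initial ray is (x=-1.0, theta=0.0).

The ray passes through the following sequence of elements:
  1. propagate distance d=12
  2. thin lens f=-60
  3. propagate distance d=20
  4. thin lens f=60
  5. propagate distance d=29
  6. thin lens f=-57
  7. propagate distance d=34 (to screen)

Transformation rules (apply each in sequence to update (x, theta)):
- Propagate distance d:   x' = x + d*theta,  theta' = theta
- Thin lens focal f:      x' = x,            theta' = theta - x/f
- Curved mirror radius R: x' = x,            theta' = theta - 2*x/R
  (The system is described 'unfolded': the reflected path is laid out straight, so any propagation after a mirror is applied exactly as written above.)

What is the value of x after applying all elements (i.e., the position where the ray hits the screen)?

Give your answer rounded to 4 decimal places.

Initial: x=-1.0000 theta=0.0000
After 1 (propagate distance d=12): x=-1.0000 theta=0.0000
After 2 (thin lens f=-60): x=-1.0000 theta=-1/60 (≈-0.0167)
After 3 (propagate distance d=20): x=-4/3 (≈-1.3333) theta=-1/60 (≈-0.0167)
After 4 (thin lens f=60): x=-4/3 (≈-1.3333) theta=1/180 (≈0.0056)
After 5 (propagate distance d=29): x=-211/180 (≈-1.1722) theta=1/180 (≈0.0056)
After 6 (thin lens f=-57): x=-211/180 (≈-1.1722) theta=-77/5130 (≈-0.0150)
After 7 (propagate distance d=34 (to screen)): x=-17263/10260 (≈-1.6826) theta=-77/5130 (≈-0.0150)
Rounded to 4 decimal places: x = -1.6826

Answer: -1.6826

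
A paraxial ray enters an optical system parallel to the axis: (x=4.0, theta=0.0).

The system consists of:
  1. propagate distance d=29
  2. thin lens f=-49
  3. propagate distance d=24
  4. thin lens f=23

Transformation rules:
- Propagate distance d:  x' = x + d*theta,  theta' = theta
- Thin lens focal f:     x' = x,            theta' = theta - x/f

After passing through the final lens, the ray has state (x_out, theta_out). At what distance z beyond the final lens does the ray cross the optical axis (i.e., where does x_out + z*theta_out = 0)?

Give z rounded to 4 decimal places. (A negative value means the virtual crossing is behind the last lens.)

Initial: x=4.0000 theta=0.0000
After 1 (propagate distance d=29): x=4.0000 theta=0.0000
After 2 (thin lens f=-49): x=4.0000 theta=4/49 (≈0.0816)
After 3 (propagate distance d=24): x=292/49 (≈5.9592) theta=4/49 (≈0.0816)
After 4 (thin lens f=23): x=292/49 (≈5.9592) theta=-200/1127 (≈-0.1775)
z_focus = -x_out/theta_out = -(292/49)/(-200/1127) = 33.5800
Rounded to 4 decimal places: z = 33.5800

Answer: 33.5800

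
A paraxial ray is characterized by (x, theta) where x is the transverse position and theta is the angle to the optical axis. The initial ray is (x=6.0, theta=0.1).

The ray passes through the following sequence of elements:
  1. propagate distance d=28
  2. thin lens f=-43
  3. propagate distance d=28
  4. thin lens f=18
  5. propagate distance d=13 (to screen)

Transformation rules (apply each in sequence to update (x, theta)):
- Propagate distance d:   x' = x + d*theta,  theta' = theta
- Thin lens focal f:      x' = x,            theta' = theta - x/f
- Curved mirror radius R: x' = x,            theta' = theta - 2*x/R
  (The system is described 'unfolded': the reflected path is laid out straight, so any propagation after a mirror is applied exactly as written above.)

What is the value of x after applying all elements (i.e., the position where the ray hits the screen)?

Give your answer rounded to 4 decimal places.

Answer: 8.7744

Derivation:
Initial: x=6.0000 theta=0.1000
After 1 (propagate distance d=28): x=8.8000 theta=0.1000
After 2 (thin lens f=-43): x=8.8000 theta=131/430 (≈0.3047)
After 3 (propagate distance d=28): x=3726/215 (≈17.3302) theta=131/430 (≈0.3047)
After 4 (thin lens f=18): x=3726/215 (≈17.3302) theta=-283/430 (≈-0.6581)
After 5 (propagate distance d=13 (to screen)): x=3773/430 (≈8.7744) theta=-283/430 (≈-0.6581)
Rounded to 4 decimal places: x = 8.7744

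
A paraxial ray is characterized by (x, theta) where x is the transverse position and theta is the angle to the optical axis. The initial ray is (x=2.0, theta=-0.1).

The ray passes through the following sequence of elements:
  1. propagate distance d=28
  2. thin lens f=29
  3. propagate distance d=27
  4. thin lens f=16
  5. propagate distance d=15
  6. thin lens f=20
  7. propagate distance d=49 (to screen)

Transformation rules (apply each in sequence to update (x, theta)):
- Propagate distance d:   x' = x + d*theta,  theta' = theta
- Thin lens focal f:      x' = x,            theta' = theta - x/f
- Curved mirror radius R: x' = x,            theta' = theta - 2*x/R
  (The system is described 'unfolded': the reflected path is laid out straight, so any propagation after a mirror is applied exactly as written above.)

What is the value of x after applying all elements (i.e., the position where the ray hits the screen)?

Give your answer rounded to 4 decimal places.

Initial: x=2.0000 theta=-0.1000
After 1 (propagate distance d=28): x=-0.8000 theta=-0.1000
After 2 (thin lens f=29): x=-0.8000 theta=-21/290 (≈-0.0724)
After 3 (propagate distance d=27): x=-799/290 (≈-2.7552) theta=-21/290 (≈-0.0724)
After 4 (thin lens f=16): x=-799/290 (≈-2.7552) theta=463/4640 (≈0.0998)
After 5 (propagate distance d=15): x=-5839/4640 (≈-1.2584) theta=463/4640 (≈0.0998)
After 6 (thin lens f=20): x=-5839/4640 (≈-1.2584) theta=15099/92800 (≈0.1627)
After 7 (propagate distance d=49 (to screen)): x=623071/92800 (≈6.7141) theta=15099/92800 (≈0.1627)
Rounded to 4 decimal places: x = 6.7141

Answer: 6.7141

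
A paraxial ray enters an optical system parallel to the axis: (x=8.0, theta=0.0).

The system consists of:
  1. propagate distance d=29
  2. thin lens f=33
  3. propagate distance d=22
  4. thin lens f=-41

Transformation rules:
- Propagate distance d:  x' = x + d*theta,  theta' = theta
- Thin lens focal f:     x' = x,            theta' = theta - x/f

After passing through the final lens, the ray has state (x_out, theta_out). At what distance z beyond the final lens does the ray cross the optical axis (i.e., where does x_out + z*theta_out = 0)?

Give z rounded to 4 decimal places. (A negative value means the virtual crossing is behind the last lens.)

Initial: x=8.0000 theta=0.0000
After 1 (propagate distance d=29): x=8.0000 theta=0.0000
After 2 (thin lens f=33): x=8.0000 theta=-8/33 (≈-0.2424)
After 3 (propagate distance d=22): x=8/3 (≈2.6667) theta=-8/33 (≈-0.2424)
After 4 (thin lens f=-41): x=8/3 (≈2.6667) theta=-80/451 (≈-0.1774)
z_focus = -x_out/theta_out = -(8/3)/(-80/451) = 451/30 ≈ 15.0333
Rounded to 4 decimal places: z = 15.0333

Answer: 15.0333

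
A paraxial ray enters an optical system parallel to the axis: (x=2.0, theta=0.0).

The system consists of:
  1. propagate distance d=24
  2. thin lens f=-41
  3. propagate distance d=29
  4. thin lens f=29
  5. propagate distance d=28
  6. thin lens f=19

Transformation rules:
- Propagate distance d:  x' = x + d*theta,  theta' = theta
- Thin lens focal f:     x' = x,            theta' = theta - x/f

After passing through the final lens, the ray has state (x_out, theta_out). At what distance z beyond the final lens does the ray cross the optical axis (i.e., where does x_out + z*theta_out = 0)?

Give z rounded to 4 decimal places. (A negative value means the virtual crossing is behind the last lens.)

Answer: 10.0891

Derivation:
Initial: x=2.0000 theta=0.0000
After 1 (propagate distance d=24): x=2.0000 theta=0.0000
After 2 (thin lens f=-41): x=2.0000 theta=2/41 (≈0.0488)
After 3 (propagate distance d=29): x=140/41 (≈3.4146) theta=2/41 (≈0.0488)
After 4 (thin lens f=29): x=140/41 (≈3.4146) theta=-2/29 (≈-0.0690)
After 5 (propagate distance d=28): x=1764/1189 (≈1.4836) theta=-2/29 (≈-0.0690)
After 6 (thin lens f=19): x=1764/1189 (≈1.4836) theta=-3322/22591 (≈-0.1470)
z_focus = -x_out/theta_out = -(1764/1189)/(-3322/22591) = 16758/1661 ≈ 10.0891
Rounded to 4 decimal places: z = 10.0891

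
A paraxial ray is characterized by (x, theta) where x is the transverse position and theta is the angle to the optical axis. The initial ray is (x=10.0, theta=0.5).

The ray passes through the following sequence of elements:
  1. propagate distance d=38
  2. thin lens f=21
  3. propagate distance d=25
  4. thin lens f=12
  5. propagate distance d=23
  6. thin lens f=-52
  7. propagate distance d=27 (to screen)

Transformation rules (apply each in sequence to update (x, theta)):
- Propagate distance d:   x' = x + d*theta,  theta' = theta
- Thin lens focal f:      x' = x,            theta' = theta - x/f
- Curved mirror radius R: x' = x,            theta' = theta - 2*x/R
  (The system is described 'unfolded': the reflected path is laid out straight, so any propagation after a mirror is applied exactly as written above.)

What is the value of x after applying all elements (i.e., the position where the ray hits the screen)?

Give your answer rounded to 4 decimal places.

Answer: -79.9799

Derivation:
Initial: x=10.0000 theta=0.5000
After 1 (propagate distance d=38): x=29.0000 theta=0.5000
After 2 (thin lens f=21): x=29.0000 theta=-37/42 (≈-0.8810)
After 3 (propagate distance d=25): x=293/42 (≈6.9762) theta=-37/42 (≈-0.8810)
After 4 (thin lens f=12): x=293/42 (≈6.9762) theta=-737/504 (≈-1.4623)
After 5 (propagate distance d=23): x=-13435/504 (≈-26.6567) theta=-737/504 (≈-1.4623)
After 6 (thin lens f=-52): x=-13435/504 (≈-26.6567) theta=-5751/2912 (≈-1.9749)
After 7 (propagate distance d=27 (to screen)): x=-2096113/26208 (≈-79.9799) theta=-5751/2912 (≈-1.9749)
Rounded to 4 decimal places: x = -79.9799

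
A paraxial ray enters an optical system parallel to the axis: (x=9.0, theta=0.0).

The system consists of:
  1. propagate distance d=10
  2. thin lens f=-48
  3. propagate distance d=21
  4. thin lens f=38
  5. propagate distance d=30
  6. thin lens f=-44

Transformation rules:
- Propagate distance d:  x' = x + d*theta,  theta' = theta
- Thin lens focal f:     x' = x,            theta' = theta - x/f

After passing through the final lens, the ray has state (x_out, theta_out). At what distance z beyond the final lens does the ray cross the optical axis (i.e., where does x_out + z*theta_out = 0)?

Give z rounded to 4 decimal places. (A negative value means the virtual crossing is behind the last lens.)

Answer: -226.9756

Derivation:
Initial: x=9.0000 theta=0.0000
After 1 (propagate distance d=10): x=9.0000 theta=0.0000
After 2 (thin lens f=-48): x=9.0000 theta=0.1875
After 3 (propagate distance d=21): x=12.9375 theta=0.1875
After 4 (thin lens f=38): x=12.9375 theta=-93/608 (≈-0.1530)
After 5 (propagate distance d=30): x=1269/152 (≈8.3487) theta=-93/608 (≈-0.1530)
After 6 (thin lens f=-44): x=1269/152 (≈8.3487) theta=123/3344 (≈0.0368)
z_focus = -x_out/theta_out = -(1269/152)/(123/3344) = -9306/41 ≈ -226.9756
Rounded to 4 decimal places: z = -226.9756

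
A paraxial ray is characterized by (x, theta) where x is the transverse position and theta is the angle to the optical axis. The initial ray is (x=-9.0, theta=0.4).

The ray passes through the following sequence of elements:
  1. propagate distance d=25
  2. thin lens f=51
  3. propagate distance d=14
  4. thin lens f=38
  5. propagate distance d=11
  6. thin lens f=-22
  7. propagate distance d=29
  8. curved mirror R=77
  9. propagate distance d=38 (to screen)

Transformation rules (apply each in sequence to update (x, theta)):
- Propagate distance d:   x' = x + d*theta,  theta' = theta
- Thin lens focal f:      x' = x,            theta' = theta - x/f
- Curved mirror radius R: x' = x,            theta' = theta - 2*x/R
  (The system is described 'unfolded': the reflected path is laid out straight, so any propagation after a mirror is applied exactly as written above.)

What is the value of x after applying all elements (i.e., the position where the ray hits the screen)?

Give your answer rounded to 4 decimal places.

Initial: x=-9.0000 theta=0.4000
After 1 (propagate distance d=25): x=1.0000 theta=0.4000
After 2 (thin lens f=51): x=1.0000 theta=97/255 (≈0.3804)
After 3 (propagate distance d=14): x=1613/255 (≈6.3255) theta=97/255 (≈0.3804)
After 4 (thin lens f=38): x=1613/255 (≈6.3255) theta=691/3230 (≈0.2139)
After 5 (propagate distance d=11): x=84097/9690 (≈8.6787) theta=691/3230 (≈0.2139)
After 6 (thin lens f=-22): x=84097/9690 (≈8.6787) theta=129703/213180 (≈0.6084)
After 7 (propagate distance d=29): x=1870507/71060 (≈26.3229) theta=129703/213180 (≈0.6084)
After 8 (curved mirror R=77): x=1870507/71060 (≈26.3229) theta=-1235911/16414860 (≈-0.0753)
After 9 (propagate distance d=38 (to screen)): x=385122499/16414860 (≈23.4618) theta=-1235911/16414860 (≈-0.0753)
Rounded to 4 decimal places: x = 23.4618

Answer: 23.4618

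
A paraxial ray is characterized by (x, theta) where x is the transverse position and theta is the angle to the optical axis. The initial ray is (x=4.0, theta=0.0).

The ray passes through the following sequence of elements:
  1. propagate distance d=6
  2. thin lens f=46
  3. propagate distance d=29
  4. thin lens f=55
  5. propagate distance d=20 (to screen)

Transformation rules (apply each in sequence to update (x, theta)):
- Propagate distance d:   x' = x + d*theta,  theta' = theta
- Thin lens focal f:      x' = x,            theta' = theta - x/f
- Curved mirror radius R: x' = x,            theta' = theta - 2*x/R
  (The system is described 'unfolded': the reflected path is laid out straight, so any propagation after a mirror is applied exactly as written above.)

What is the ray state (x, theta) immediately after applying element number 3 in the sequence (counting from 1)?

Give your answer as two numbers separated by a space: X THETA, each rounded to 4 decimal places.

Answer: 1.4783 -0.0870

Derivation:
Initial: x=4.0000 theta=0.0000
After 1 (propagate distance d=6): x=4.0000 theta=0.0000
After 2 (thin lens f=46): x=4.0000 theta=-2/23 (≈-0.0870)
After 3 (propagate distance d=29): x=34/23 (≈1.4783) theta=-2/23 (≈-0.0870)
Rounded to 4 decimal places: x = 1.4783, theta = -0.0870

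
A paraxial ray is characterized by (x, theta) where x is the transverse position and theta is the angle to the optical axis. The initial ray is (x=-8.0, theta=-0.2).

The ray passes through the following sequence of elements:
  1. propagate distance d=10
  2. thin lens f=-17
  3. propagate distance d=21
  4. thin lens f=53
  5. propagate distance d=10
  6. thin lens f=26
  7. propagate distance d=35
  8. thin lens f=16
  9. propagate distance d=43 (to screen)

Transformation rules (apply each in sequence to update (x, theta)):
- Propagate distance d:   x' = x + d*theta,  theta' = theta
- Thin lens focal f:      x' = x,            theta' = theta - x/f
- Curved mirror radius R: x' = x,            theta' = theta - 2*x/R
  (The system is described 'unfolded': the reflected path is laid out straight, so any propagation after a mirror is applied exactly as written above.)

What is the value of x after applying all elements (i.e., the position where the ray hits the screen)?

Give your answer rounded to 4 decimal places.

Initial: x=-8.0000 theta=-0.2000
After 1 (propagate distance d=10): x=-10.0000 theta=-0.2000
After 2 (thin lens f=-17): x=-10.0000 theta=-67/85 (≈-0.7882)
After 3 (propagate distance d=21): x=-2257/85 (≈-26.5529) theta=-67/85 (≈-0.7882)
After 4 (thin lens f=53): x=-2257/85 (≈-26.5529) theta=-1294/4505 (≈-0.2872)
After 5 (propagate distance d=10): x=-132561/4505 (≈-29.4253) theta=-1294/4505 (≈-0.2872)
After 6 (thin lens f=26): x=-132561/4505 (≈-29.4253) theta=7609/9010 (≈0.8445)
After 7 (propagate distance d=35): x=1193/9010 (≈0.1324) theta=7609/9010 (≈0.8445)
After 8 (thin lens f=16): x=1193/9010 (≈0.1324) theta=120551/144160 (≈0.8362)
After 9 (propagate distance d=43 (to screen)): x=5202781/144160 (≈36.0903) theta=120551/144160 (≈0.8362)
Rounded to 4 decimal places: x = 36.0903

Answer: 36.0903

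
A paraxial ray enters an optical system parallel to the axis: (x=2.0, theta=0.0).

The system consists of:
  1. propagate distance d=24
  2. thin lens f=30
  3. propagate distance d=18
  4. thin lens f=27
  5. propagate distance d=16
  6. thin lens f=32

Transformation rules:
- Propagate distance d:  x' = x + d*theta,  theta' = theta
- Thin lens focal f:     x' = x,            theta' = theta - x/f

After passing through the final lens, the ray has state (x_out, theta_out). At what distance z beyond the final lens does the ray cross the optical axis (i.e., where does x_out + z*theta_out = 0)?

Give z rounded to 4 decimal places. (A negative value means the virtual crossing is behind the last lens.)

Initial: x=2.0000 theta=0.0000
After 1 (propagate distance d=24): x=2.0000 theta=0.0000
After 2 (thin lens f=30): x=2.0000 theta=-1/15 (≈-0.0667)
After 3 (propagate distance d=18): x=0.8000 theta=-1/15 (≈-0.0667)
After 4 (thin lens f=27): x=0.8000 theta=-13/135 (≈-0.0963)
After 5 (propagate distance d=16): x=-20/27 (≈-0.7407) theta=-13/135 (≈-0.0963)
After 6 (thin lens f=32): x=-20/27 (≈-0.7407) theta=-79/1080 (≈-0.0731)
z_focus = -x_out/theta_out = -(-20/27)/(-79/1080) = -800/79 ≈ -10.1266
Rounded to 4 decimal places: z = -10.1266

Answer: -10.1266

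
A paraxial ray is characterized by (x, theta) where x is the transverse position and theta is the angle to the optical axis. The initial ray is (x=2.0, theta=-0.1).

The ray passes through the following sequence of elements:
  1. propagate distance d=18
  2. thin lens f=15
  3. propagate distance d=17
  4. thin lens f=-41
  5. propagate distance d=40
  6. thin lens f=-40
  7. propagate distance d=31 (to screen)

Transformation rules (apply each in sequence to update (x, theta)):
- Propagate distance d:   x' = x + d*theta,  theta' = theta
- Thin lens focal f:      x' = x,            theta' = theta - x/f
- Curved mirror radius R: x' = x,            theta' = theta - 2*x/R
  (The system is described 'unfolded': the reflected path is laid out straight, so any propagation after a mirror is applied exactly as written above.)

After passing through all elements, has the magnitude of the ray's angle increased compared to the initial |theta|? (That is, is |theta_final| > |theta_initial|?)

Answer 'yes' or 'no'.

Initial: x=2.0000 theta=-0.1000
After 1 (propagate distance d=18): x=0.2000 theta=-0.1000
After 2 (thin lens f=15): x=0.2000 theta=-17/150 (≈-0.1133)
After 3 (propagate distance d=17): x=-259/150 (≈-1.7267) theta=-17/150 (≈-0.1133)
After 4 (thin lens f=-41): x=-259/150 (≈-1.7267) theta=-478/3075 (≈-0.1554)
After 5 (propagate distance d=40): x=-48859/6150 (≈-7.9446) theta=-478/3075 (≈-0.1554)
After 6 (thin lens f=-40): x=-48859/6150 (≈-7.9446) theta=-29033/82000 (≈-0.3541)
After 7 (propagate distance d=31 (to screen)): x=-4654429/246000 (≈-18.9204) theta=-29033/82000 (≈-0.3541)
|theta_initial|=0.1000 |theta_final|=29033/82000 (≈0.3541) -> increased

Answer: yes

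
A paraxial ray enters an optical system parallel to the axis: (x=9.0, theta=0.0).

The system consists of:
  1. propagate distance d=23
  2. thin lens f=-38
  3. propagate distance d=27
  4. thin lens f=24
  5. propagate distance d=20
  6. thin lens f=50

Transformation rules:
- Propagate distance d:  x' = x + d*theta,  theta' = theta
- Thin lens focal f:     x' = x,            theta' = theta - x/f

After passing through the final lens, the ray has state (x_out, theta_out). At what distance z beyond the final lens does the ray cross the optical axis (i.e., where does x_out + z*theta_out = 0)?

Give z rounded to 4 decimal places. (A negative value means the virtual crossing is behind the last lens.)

Initial: x=9.0000 theta=0.0000
After 1 (propagate distance d=23): x=9.0000 theta=0.0000
After 2 (thin lens f=-38): x=9.0000 theta=9/38 (≈0.2368)
After 3 (propagate distance d=27): x=585/38 (≈15.3947) theta=9/38 (≈0.2368)
After 4 (thin lens f=24): x=585/38 (≈15.3947) theta=-123/304 (≈-0.4046)
After 5 (propagate distance d=20): x=555/76 (≈7.3026) theta=-123/304 (≈-0.4046)
After 6 (thin lens f=50): x=555/76 (≈7.3026) theta=-837/1520 (≈-0.5507)
z_focus = -x_out/theta_out = -(555/76)/(-837/1520) = 3700/279 ≈ 13.2616
Rounded to 4 decimal places: z = 13.2616

Answer: 13.2616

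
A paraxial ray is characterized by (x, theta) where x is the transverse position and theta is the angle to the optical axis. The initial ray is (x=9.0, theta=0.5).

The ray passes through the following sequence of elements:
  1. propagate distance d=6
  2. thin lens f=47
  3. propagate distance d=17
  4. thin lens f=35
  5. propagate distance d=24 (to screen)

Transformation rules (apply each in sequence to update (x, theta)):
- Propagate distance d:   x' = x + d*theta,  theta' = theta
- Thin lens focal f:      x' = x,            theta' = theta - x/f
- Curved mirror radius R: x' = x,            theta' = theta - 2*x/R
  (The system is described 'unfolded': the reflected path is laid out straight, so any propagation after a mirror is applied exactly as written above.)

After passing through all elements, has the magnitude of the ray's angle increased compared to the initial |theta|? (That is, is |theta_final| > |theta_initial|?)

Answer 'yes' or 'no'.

Answer: no

Derivation:
Initial: x=9.0000 theta=0.5000
After 1 (propagate distance d=6): x=12.0000 theta=0.5000
After 2 (thin lens f=47): x=12.0000 theta=23/94 (≈0.2447)
After 3 (propagate distance d=17): x=1519/94 (≈16.1596) theta=23/94 (≈0.2447)
After 4 (thin lens f=35): x=1519/94 (≈16.1596) theta=-51/235 (≈-0.2170)
After 5 (propagate distance d=24 (to screen)): x=5147/470 (≈10.9511) theta=-51/235 (≈-0.2170)
|theta_initial|=0.5000 |theta_final|=51/235 (≈0.2170) -> not increased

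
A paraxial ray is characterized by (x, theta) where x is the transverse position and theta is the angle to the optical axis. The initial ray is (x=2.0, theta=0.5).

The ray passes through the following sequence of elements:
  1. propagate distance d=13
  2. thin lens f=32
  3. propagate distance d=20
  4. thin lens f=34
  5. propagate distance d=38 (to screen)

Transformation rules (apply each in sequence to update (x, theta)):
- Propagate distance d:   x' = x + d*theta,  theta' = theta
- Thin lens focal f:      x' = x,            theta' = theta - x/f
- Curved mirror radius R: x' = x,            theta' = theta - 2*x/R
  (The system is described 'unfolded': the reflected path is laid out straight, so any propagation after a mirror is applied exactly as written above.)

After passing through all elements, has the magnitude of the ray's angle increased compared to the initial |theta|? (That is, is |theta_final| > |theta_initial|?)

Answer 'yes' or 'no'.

Answer: no

Derivation:
Initial: x=2.0000 theta=0.5000
After 1 (propagate distance d=13): x=8.5000 theta=0.5000
After 2 (thin lens f=32): x=8.5000 theta=15/64 (≈0.2344)
After 3 (propagate distance d=20): x=13.1875 theta=15/64 (≈0.2344)
After 4 (thin lens f=34): x=13.1875 theta=-167/1088 (≈-0.1535)
After 5 (propagate distance d=38 (to screen)): x=4001/544 (≈7.3548) theta=-167/1088 (≈-0.1535)
|theta_initial|=0.5000 |theta_final|=167/1088 (≈0.1535) -> not increased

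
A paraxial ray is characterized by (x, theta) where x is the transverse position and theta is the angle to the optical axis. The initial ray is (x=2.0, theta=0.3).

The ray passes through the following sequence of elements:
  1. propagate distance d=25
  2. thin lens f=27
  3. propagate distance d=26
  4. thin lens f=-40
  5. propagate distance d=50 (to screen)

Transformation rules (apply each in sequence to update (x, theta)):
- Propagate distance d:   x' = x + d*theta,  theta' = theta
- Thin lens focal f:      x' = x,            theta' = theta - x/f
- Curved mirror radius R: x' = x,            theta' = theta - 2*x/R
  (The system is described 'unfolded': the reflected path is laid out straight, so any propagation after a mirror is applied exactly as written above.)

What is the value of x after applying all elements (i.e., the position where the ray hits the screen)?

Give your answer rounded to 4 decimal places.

Initial: x=2.0000 theta=0.3000
After 1 (propagate distance d=25): x=9.5000 theta=0.3000
After 2 (thin lens f=27): x=9.5000 theta=-7/135 (≈-0.0519)
After 3 (propagate distance d=26): x=2201/270 (≈8.1519) theta=-7/135 (≈-0.0519)
After 4 (thin lens f=-40): x=2201/270 (≈8.1519) theta=547/3600 (≈0.1519)
After 5 (propagate distance d=50 (to screen)): x=17009/1080 (≈15.7491) theta=547/3600 (≈0.1519)
Rounded to 4 decimal places: x = 15.7491

Answer: 15.7491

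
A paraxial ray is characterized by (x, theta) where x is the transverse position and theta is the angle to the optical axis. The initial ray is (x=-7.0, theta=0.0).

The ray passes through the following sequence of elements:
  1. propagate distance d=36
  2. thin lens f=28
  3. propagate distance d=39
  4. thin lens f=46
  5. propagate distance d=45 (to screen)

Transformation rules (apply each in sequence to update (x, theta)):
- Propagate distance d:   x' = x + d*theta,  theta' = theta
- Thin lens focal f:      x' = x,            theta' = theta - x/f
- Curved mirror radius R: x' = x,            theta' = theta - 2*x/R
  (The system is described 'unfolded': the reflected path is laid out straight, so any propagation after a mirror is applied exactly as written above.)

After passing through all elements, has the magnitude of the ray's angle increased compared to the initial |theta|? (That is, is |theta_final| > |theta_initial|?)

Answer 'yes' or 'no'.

Answer: yes

Derivation:
Initial: x=-7.0000 theta=0.0000
After 1 (propagate distance d=36): x=-7.0000 theta=0.0000
After 2 (thin lens f=28): x=-7.0000 theta=0.2500
After 3 (propagate distance d=39): x=2.7500 theta=0.2500
After 4 (thin lens f=46): x=2.7500 theta=35/184 (≈0.1902)
After 5 (propagate distance d=45 (to screen)): x=2081/184 (≈11.3098) theta=35/184 (≈0.1902)
|theta_initial|=0.0000 |theta_final|=35/184 (≈0.1902) -> increased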